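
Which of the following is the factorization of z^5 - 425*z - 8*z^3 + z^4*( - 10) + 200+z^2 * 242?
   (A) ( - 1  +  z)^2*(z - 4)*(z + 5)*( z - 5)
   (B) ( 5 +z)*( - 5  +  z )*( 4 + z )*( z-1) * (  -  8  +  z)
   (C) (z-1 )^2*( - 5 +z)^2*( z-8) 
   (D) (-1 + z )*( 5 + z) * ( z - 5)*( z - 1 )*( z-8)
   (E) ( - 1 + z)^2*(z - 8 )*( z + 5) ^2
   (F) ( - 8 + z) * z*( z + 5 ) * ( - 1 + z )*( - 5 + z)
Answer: D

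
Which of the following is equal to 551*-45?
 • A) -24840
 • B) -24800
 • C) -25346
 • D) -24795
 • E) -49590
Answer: D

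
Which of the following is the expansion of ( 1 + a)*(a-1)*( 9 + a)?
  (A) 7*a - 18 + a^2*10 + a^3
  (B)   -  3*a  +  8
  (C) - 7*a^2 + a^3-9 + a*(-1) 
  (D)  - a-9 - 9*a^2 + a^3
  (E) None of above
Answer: E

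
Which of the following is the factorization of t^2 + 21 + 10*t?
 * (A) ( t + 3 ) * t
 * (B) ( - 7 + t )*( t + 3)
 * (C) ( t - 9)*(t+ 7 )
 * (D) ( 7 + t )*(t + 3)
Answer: D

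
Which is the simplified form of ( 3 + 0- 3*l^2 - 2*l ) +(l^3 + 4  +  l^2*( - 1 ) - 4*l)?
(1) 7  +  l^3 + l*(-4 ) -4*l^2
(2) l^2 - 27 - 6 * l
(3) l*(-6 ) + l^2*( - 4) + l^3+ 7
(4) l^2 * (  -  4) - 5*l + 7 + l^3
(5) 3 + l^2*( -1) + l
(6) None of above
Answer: 3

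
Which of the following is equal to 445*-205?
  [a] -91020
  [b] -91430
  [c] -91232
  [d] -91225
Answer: d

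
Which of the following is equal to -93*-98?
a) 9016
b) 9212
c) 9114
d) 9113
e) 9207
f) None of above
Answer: c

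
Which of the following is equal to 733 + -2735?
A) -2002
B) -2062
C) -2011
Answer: A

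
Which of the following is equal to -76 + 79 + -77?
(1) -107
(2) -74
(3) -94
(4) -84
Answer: 2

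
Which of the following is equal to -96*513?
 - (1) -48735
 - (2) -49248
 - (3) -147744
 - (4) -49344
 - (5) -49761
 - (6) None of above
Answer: 2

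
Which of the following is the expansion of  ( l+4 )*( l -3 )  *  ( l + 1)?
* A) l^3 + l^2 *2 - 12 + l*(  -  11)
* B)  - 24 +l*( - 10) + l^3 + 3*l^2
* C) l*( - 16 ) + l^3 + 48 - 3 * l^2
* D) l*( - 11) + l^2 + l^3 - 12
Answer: A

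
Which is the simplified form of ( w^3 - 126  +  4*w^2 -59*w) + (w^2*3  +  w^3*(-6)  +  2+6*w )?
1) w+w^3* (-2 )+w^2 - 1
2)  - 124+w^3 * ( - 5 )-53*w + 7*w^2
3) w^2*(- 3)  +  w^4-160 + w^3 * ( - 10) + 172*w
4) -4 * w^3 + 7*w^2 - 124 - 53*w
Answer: 2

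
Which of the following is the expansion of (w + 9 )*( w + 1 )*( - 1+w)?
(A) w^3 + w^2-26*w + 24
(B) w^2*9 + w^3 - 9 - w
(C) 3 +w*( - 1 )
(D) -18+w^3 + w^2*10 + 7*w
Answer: B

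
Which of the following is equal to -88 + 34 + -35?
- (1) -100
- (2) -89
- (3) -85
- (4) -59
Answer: 2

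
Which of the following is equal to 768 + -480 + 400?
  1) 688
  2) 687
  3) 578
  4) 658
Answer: 1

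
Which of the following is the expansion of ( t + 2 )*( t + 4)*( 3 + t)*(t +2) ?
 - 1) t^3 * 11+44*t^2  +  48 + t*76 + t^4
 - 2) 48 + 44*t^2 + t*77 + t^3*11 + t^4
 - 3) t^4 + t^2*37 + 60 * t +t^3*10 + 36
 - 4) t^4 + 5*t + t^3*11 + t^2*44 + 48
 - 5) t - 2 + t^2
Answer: 1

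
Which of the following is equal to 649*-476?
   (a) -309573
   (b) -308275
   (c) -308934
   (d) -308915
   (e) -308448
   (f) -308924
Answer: f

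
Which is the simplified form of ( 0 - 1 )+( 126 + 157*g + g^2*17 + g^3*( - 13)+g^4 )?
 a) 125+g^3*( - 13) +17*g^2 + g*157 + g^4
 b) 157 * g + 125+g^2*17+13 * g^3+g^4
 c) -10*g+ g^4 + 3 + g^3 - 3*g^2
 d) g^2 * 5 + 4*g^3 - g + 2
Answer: a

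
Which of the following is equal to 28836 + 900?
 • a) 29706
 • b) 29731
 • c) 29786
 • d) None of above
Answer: d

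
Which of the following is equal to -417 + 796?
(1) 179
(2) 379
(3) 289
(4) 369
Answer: 2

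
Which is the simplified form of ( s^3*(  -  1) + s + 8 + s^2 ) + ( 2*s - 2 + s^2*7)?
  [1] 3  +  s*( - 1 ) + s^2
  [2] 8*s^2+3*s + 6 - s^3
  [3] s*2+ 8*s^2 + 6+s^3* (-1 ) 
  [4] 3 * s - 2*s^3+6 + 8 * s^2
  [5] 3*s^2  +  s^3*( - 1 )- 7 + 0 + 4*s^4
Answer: 2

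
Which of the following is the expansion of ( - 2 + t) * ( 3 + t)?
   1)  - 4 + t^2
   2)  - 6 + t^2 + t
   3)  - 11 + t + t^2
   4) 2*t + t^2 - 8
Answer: 2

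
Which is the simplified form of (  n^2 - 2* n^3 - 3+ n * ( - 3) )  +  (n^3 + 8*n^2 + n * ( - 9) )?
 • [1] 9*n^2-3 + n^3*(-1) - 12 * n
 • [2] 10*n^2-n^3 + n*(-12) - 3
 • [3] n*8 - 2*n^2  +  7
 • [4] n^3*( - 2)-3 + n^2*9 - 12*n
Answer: 1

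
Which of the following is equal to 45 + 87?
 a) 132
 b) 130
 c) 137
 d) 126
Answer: a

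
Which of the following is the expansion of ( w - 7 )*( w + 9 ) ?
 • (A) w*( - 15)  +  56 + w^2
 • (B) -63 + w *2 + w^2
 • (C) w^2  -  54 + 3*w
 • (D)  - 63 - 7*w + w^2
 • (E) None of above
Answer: B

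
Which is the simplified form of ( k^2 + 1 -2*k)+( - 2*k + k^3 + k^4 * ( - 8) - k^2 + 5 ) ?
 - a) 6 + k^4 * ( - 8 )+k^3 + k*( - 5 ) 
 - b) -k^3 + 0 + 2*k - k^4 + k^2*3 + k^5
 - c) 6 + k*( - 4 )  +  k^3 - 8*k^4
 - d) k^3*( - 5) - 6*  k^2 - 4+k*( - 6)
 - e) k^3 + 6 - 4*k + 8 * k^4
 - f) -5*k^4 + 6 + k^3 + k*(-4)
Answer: c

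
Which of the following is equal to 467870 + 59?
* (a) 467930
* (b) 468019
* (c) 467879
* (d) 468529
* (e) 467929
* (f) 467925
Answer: e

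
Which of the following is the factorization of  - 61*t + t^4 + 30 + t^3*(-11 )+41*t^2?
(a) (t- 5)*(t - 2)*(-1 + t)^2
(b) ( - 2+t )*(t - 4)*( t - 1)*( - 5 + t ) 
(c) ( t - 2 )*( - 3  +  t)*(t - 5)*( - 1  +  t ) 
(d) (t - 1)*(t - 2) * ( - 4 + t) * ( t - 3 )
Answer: c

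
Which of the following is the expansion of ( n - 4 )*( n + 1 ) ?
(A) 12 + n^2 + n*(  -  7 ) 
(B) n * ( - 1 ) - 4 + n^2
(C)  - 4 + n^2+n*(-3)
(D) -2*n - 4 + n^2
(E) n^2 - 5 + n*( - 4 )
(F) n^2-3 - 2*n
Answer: C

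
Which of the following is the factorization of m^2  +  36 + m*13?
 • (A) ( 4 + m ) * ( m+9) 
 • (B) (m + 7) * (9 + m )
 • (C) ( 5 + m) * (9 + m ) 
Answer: A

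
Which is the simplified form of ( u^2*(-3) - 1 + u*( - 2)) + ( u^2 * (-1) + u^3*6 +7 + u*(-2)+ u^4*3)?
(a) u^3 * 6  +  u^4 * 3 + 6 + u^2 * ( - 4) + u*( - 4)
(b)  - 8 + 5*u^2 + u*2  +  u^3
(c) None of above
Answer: a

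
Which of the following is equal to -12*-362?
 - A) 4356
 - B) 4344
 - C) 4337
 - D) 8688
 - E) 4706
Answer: B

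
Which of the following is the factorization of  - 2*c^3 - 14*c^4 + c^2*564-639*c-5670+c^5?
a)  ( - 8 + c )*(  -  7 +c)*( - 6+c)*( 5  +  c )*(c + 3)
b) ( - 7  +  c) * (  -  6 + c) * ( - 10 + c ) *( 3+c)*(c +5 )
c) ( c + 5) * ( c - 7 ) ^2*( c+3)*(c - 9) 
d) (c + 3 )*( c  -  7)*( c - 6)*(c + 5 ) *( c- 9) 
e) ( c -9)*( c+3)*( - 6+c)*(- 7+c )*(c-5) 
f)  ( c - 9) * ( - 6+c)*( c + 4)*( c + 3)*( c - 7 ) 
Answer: d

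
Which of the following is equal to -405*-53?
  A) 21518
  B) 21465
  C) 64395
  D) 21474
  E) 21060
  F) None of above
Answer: B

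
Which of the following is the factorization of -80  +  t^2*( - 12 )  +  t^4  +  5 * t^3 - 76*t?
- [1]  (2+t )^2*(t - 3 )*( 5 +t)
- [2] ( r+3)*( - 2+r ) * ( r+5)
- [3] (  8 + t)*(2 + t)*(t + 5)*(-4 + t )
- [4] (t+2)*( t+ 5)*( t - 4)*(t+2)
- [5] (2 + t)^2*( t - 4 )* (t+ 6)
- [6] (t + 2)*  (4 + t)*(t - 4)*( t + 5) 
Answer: 4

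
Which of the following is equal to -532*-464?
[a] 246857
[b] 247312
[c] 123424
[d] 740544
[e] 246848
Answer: e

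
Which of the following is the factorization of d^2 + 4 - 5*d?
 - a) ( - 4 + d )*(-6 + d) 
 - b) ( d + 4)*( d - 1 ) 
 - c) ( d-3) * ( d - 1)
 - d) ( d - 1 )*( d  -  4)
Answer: d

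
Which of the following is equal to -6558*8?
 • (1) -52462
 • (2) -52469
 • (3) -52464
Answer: 3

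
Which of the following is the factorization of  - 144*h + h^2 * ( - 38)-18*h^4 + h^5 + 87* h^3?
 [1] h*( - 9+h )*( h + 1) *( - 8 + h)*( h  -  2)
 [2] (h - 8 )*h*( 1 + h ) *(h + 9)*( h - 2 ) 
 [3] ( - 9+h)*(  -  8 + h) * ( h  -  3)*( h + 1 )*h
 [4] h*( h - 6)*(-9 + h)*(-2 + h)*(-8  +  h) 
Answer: 1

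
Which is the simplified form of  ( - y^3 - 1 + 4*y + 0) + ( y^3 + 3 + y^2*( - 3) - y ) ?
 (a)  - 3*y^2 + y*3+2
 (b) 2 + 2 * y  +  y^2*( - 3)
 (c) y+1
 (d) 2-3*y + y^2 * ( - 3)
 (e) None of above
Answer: a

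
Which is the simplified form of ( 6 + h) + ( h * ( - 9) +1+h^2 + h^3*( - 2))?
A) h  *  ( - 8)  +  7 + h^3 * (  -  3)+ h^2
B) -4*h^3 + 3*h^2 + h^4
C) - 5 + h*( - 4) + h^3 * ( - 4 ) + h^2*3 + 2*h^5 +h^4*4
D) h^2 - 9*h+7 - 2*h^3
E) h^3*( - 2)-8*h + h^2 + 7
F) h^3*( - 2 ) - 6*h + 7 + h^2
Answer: E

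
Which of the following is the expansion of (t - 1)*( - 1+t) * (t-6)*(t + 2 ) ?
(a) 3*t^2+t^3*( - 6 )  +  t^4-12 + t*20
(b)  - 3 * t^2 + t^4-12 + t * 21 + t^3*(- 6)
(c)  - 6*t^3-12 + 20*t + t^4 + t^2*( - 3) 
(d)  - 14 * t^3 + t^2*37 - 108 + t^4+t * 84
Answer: c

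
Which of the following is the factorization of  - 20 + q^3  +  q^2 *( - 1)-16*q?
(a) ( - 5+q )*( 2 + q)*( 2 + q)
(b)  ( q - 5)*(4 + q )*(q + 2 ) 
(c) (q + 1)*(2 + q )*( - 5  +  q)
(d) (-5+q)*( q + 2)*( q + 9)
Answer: a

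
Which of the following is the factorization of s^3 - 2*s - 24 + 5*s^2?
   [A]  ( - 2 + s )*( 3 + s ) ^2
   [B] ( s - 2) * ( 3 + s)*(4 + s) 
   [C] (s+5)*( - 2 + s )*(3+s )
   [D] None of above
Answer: B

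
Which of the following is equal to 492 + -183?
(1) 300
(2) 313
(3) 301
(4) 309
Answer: 4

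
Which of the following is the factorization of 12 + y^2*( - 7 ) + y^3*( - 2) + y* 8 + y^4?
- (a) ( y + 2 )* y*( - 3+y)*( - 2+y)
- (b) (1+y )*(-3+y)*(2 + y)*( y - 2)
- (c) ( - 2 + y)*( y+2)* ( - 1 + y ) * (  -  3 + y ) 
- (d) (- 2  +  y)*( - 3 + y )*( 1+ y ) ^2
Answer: b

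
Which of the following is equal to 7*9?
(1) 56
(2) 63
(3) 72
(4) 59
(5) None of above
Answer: 2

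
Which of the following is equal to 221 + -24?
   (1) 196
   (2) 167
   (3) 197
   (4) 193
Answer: 3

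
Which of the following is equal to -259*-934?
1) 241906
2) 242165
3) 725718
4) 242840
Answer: 1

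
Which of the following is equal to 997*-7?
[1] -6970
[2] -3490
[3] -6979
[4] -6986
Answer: 3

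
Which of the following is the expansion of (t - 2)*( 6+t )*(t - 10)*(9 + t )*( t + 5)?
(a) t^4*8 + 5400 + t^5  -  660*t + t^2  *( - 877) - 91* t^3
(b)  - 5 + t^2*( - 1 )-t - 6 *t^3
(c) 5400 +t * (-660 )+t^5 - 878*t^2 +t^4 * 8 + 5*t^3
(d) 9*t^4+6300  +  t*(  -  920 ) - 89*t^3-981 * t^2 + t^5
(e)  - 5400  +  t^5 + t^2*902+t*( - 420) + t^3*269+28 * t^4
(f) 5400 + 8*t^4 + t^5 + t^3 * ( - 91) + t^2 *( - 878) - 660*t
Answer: f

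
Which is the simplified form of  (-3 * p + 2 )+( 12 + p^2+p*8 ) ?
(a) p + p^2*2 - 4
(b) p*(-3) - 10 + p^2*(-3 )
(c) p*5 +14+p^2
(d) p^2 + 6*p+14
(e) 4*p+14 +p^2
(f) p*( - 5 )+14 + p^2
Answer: c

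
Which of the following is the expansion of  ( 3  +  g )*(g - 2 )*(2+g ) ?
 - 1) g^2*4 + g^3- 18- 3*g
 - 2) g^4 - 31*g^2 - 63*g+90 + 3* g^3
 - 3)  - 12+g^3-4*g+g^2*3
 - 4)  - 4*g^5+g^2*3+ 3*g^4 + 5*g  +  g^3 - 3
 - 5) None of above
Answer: 3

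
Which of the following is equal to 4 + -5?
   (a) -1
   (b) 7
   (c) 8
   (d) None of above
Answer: a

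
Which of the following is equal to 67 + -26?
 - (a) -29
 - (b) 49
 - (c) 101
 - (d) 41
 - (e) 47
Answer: d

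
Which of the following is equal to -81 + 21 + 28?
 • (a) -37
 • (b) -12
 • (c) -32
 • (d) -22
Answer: c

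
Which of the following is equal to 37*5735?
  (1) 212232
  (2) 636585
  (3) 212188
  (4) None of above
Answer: 4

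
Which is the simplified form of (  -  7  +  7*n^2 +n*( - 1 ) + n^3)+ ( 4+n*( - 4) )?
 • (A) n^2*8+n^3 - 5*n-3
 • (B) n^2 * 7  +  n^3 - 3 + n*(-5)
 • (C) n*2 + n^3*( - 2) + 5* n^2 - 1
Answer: B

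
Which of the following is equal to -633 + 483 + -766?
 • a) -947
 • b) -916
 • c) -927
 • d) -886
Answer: b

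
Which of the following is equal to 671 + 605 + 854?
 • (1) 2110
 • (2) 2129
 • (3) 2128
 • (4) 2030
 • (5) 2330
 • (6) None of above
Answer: 6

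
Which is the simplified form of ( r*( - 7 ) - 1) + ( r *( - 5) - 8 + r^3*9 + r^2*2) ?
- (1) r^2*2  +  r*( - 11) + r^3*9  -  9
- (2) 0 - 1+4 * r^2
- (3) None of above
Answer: 3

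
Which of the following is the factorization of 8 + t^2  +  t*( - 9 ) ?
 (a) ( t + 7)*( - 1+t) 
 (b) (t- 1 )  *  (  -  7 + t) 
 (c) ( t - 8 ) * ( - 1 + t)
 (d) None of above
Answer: c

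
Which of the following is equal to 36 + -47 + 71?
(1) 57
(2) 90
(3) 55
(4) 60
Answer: 4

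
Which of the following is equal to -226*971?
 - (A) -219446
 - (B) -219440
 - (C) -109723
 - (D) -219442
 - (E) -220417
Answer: A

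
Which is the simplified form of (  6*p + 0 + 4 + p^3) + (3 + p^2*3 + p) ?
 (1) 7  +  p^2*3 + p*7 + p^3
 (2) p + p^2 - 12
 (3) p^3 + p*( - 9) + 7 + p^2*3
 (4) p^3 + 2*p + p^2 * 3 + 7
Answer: 1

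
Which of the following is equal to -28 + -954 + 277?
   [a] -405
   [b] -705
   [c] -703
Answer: b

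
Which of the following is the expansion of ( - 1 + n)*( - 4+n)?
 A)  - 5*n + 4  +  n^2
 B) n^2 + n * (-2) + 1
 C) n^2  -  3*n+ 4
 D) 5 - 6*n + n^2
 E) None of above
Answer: A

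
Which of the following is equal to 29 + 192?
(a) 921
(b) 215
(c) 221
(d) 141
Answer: c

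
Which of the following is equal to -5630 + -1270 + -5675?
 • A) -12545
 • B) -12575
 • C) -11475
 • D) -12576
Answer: B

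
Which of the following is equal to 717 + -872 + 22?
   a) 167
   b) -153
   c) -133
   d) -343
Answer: c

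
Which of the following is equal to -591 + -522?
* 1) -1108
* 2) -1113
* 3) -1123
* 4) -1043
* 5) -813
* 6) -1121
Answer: 2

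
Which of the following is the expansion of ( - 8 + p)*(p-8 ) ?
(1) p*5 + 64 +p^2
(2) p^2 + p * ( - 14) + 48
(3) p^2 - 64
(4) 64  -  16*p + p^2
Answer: 4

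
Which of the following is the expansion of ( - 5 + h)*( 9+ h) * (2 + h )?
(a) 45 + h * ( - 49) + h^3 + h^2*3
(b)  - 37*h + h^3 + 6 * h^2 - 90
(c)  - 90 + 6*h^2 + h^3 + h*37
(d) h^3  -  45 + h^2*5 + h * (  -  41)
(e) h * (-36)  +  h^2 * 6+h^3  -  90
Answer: b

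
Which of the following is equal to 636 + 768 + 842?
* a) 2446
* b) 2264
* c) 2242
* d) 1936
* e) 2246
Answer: e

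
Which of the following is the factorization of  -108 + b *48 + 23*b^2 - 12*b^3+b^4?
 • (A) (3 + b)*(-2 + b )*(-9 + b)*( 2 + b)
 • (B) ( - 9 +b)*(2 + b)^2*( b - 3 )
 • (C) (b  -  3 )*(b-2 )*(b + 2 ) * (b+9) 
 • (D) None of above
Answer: D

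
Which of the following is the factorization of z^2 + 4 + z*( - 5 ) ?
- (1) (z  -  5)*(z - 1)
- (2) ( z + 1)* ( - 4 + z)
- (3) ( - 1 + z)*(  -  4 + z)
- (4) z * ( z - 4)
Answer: 3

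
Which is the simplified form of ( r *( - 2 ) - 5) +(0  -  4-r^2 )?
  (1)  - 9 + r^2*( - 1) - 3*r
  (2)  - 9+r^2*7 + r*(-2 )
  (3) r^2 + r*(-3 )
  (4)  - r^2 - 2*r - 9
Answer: 4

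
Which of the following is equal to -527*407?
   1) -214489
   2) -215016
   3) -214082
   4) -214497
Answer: 1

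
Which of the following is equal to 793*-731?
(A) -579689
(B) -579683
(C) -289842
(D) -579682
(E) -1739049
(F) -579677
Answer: B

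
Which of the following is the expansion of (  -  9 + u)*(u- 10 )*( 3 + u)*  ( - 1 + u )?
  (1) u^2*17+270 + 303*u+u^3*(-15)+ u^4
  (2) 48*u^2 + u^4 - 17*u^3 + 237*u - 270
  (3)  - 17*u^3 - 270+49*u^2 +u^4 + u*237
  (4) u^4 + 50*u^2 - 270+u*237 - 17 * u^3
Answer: 3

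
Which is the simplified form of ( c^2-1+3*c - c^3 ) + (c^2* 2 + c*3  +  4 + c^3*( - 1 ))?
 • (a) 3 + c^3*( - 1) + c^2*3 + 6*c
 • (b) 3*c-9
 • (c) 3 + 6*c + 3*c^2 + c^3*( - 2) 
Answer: c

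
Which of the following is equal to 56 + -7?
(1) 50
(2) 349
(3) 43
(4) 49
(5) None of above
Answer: 4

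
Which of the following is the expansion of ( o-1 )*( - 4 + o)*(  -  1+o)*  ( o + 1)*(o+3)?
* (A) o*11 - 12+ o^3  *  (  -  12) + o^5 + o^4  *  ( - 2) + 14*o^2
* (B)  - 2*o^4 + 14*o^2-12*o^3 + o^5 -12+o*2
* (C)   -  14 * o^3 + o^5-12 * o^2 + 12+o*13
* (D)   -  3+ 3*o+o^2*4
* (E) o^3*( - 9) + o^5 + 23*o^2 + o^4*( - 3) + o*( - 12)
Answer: A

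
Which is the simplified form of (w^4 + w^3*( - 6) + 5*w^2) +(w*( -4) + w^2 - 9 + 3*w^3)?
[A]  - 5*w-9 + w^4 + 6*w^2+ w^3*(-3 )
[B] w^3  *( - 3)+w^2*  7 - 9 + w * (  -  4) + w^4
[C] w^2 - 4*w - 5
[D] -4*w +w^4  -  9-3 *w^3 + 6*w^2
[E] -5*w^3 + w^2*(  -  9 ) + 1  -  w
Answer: D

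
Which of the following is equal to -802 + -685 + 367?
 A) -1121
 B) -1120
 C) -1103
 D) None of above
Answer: B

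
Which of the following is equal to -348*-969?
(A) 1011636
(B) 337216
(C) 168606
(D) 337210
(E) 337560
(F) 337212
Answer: F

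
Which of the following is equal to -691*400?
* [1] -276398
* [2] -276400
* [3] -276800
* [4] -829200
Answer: 2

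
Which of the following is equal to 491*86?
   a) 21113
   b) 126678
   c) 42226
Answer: c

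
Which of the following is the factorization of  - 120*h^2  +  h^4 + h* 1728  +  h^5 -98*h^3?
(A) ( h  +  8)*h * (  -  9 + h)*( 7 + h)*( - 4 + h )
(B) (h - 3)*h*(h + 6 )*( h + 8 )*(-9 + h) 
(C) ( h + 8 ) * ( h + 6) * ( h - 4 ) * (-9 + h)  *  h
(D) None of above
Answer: C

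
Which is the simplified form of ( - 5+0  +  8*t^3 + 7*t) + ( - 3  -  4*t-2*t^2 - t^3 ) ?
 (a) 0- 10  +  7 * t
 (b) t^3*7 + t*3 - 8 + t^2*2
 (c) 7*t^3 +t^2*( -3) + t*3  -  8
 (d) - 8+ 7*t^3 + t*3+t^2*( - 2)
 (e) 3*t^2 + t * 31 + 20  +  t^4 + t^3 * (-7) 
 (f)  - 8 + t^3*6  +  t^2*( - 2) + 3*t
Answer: d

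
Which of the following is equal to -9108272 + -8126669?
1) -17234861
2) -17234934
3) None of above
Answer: 3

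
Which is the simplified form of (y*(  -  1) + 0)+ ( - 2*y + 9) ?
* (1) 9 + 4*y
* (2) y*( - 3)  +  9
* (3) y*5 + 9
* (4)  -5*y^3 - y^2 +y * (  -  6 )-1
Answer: 2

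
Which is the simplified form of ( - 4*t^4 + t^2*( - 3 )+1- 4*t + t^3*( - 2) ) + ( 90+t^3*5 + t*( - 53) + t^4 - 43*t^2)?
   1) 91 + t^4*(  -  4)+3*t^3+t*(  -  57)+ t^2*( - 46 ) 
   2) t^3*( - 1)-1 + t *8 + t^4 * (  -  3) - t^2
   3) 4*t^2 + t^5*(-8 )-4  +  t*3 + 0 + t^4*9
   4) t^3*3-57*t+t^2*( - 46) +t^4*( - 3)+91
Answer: 4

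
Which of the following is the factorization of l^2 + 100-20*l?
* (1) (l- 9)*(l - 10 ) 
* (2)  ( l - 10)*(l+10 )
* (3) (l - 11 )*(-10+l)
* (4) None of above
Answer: 4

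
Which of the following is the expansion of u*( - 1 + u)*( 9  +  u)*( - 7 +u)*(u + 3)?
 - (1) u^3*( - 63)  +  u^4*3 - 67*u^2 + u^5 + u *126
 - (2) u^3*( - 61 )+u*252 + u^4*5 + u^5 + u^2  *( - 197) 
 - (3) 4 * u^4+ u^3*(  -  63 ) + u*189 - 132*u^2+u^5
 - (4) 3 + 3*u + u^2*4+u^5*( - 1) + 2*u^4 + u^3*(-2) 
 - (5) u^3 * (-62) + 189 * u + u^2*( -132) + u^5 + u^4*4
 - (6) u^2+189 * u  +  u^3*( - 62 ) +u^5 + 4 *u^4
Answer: 5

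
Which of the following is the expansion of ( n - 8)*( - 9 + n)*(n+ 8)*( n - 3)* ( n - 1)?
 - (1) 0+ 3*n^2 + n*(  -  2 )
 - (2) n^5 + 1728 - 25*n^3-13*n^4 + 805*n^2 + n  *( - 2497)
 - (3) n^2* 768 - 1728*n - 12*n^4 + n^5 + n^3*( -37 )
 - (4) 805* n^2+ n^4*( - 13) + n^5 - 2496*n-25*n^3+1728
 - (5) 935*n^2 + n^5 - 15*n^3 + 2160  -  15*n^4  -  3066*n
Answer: 4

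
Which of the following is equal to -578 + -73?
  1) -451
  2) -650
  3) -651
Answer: 3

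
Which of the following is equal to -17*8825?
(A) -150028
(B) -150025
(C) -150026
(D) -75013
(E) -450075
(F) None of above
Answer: B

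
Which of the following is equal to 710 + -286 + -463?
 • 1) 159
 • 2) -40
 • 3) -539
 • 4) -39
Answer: 4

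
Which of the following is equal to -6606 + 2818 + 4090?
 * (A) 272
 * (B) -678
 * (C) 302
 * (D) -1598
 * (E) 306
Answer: C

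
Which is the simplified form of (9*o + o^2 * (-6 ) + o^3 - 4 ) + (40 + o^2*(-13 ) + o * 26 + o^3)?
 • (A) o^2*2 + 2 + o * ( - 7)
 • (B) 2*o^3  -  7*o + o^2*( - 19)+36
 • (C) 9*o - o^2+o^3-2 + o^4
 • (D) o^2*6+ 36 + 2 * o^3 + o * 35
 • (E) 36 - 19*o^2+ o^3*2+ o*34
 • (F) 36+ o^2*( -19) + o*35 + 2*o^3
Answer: F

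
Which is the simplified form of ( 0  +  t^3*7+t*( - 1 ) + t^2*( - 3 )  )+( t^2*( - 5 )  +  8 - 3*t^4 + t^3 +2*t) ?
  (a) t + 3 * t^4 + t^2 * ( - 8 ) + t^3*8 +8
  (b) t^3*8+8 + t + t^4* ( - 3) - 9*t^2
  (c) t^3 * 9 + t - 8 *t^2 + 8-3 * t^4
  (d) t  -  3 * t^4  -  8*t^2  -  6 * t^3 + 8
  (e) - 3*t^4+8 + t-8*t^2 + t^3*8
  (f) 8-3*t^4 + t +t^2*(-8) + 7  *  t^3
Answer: e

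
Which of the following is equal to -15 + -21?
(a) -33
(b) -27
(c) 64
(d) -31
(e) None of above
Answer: e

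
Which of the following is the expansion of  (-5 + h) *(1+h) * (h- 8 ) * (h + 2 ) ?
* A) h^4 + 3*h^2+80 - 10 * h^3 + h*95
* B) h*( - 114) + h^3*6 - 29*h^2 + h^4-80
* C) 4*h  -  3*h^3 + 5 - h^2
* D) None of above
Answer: D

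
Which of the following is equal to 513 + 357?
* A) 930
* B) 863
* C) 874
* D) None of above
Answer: D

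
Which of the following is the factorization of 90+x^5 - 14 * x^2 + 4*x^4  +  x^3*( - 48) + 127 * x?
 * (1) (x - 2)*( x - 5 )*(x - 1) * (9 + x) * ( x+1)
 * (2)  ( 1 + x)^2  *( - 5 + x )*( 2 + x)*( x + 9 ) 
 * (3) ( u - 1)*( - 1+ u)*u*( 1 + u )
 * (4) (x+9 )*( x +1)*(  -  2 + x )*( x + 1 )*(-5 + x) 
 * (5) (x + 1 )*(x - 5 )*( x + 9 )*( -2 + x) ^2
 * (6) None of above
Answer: 4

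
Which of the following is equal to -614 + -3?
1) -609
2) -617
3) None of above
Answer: 2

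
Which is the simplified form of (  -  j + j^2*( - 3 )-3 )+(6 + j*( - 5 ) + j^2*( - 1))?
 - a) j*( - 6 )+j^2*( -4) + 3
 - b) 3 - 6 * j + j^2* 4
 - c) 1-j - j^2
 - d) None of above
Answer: a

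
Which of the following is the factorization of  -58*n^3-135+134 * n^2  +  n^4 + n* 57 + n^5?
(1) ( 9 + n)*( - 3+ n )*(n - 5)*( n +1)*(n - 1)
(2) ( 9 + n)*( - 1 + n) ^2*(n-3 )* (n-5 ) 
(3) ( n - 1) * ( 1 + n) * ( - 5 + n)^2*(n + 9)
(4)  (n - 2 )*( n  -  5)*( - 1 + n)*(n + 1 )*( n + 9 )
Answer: 1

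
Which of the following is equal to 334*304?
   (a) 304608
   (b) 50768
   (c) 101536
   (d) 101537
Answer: c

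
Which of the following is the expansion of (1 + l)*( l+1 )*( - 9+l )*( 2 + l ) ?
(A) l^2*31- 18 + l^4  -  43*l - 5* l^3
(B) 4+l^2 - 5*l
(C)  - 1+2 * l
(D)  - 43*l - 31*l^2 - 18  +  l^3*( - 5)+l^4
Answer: D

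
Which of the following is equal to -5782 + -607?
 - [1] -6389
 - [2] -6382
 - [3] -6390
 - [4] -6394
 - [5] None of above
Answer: 1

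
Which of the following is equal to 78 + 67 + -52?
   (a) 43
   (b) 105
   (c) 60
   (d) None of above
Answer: d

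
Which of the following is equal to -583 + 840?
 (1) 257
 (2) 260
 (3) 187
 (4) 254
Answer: 1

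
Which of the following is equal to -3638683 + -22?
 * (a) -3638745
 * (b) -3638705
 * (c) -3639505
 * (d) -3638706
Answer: b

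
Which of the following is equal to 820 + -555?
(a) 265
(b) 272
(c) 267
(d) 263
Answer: a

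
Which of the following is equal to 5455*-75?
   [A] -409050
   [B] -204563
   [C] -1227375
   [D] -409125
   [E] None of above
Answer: D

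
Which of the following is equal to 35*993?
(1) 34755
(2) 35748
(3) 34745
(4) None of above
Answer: 1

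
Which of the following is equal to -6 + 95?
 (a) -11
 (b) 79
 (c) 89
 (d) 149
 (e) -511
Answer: c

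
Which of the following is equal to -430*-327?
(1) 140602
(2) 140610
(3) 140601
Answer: 2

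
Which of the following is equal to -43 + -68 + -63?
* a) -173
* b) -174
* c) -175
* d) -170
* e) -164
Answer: b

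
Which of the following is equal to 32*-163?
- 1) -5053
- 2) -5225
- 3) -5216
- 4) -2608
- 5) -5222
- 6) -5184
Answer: 3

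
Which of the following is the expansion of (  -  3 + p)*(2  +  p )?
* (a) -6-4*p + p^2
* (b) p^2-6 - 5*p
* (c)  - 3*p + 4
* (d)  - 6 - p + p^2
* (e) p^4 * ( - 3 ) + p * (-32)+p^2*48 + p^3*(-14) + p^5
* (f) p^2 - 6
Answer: d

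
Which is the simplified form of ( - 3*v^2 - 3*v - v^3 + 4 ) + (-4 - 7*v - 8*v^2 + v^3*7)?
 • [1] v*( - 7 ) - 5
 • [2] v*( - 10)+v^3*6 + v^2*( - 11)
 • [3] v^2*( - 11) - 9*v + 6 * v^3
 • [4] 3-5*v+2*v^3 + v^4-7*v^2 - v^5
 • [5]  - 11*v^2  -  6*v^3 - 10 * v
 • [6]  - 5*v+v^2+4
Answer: 2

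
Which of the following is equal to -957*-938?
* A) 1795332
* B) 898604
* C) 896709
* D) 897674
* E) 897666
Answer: E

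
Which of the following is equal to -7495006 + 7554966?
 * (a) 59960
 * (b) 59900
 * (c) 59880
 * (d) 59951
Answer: a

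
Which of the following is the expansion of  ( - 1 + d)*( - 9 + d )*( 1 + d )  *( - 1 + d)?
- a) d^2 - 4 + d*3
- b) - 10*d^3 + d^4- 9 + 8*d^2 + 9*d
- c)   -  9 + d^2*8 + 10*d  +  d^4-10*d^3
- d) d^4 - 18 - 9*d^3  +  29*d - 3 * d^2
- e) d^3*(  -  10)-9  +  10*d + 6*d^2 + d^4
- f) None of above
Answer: c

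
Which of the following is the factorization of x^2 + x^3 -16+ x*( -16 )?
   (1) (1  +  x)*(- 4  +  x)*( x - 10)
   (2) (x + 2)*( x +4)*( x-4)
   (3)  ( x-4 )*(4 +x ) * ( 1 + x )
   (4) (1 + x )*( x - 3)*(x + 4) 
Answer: 3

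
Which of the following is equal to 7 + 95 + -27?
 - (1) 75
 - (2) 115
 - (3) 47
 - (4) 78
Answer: 1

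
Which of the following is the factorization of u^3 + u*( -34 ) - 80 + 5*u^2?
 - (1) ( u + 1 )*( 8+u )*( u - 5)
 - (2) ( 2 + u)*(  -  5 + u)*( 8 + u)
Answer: 2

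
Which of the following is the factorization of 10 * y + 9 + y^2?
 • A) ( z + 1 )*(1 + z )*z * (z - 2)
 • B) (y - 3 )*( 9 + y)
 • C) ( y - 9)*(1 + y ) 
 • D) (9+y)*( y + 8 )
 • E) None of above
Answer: E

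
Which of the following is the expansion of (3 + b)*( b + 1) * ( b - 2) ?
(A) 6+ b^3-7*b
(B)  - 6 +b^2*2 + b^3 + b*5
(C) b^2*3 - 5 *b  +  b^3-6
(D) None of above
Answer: D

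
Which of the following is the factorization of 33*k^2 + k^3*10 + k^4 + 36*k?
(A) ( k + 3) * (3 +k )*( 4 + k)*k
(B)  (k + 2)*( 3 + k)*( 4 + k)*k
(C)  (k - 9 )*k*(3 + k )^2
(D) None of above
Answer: A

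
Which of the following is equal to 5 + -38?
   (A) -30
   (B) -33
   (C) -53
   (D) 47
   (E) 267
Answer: B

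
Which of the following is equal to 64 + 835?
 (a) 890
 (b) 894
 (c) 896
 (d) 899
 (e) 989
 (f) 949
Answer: d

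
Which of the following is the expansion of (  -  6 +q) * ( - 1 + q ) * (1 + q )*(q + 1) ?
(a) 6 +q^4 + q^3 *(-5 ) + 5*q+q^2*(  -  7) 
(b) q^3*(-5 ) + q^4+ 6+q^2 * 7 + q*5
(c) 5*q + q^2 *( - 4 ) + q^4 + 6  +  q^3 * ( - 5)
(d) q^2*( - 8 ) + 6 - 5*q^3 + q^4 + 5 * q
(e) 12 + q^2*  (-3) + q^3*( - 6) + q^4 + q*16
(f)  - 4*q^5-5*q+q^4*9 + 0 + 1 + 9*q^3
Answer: a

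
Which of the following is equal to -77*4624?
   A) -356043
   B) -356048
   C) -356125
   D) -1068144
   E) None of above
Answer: B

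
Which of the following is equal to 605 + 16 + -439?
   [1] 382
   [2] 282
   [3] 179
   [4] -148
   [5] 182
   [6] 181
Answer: 5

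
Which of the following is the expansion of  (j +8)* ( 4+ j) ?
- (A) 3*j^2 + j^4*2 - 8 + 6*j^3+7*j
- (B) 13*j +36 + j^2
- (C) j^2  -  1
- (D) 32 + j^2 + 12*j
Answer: D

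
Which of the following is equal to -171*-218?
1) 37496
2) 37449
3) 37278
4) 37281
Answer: 3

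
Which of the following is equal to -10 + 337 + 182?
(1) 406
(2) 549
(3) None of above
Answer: 3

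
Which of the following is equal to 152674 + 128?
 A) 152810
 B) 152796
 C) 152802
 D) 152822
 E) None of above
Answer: C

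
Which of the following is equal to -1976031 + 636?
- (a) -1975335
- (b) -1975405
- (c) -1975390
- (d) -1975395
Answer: d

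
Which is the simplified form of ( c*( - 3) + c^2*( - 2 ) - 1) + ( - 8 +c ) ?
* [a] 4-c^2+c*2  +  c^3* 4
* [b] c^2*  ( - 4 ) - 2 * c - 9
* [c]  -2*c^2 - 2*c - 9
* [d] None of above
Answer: c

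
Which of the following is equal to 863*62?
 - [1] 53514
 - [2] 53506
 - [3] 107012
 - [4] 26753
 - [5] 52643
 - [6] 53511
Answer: 2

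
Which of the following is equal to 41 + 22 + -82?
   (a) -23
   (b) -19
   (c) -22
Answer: b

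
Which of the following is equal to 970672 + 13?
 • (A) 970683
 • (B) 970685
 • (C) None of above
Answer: B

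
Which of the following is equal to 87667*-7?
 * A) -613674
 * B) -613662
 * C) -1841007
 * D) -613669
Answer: D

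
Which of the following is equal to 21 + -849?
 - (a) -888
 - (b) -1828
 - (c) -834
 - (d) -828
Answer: d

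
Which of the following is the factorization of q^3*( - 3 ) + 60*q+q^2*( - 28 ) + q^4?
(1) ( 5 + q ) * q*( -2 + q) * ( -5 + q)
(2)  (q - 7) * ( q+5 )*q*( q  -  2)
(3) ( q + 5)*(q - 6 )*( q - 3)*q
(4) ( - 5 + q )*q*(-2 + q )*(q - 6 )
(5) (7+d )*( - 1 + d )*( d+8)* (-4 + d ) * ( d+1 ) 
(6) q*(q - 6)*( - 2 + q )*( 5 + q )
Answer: 6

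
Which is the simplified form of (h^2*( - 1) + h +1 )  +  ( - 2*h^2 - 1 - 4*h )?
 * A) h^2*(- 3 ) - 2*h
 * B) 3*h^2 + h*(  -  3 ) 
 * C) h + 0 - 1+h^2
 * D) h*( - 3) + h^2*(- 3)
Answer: D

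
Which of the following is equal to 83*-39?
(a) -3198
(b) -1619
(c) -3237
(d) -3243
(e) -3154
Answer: c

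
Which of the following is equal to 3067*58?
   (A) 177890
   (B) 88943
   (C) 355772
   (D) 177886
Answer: D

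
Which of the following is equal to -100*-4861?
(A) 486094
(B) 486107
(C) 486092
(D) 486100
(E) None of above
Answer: D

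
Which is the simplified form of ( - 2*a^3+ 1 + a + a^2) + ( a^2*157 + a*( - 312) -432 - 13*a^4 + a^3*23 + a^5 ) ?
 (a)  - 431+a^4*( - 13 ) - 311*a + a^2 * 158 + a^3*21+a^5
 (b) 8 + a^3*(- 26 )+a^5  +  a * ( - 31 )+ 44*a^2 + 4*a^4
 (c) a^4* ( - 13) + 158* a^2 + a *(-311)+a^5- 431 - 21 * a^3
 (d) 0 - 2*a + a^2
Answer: a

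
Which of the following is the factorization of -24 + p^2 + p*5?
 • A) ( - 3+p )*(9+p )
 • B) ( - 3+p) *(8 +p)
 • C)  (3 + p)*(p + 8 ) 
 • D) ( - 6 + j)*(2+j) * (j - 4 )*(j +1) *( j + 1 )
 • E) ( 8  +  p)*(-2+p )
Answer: B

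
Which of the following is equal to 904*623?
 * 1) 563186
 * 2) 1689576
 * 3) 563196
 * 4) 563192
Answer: 4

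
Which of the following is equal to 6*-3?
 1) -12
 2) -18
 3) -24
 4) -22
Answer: 2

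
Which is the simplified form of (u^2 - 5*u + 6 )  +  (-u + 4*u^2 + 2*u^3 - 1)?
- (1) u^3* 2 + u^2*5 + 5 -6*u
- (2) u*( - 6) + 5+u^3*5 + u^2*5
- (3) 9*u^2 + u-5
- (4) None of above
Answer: 1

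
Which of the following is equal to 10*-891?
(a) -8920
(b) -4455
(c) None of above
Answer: c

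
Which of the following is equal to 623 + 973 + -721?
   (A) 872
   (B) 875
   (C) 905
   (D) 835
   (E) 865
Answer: B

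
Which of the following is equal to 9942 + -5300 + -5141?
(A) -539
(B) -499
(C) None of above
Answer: B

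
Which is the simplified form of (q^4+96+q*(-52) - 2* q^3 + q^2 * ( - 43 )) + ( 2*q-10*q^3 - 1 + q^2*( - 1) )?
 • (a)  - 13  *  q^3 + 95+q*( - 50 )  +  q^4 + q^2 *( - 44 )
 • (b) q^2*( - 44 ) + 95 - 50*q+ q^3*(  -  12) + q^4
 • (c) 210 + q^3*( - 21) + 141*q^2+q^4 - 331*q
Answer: b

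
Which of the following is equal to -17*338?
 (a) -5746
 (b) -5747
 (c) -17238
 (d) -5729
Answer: a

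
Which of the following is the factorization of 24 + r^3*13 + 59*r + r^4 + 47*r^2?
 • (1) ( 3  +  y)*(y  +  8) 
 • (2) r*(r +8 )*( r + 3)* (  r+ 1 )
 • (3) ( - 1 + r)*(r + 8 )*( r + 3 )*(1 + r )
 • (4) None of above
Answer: 4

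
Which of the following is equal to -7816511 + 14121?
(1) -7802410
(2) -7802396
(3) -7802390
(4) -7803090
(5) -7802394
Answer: 3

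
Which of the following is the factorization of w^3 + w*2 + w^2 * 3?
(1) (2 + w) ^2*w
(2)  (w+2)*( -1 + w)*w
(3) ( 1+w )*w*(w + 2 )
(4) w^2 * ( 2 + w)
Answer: 3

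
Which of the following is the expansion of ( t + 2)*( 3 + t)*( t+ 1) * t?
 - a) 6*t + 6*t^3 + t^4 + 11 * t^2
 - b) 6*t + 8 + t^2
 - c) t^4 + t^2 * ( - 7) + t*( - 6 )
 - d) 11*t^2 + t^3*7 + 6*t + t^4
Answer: a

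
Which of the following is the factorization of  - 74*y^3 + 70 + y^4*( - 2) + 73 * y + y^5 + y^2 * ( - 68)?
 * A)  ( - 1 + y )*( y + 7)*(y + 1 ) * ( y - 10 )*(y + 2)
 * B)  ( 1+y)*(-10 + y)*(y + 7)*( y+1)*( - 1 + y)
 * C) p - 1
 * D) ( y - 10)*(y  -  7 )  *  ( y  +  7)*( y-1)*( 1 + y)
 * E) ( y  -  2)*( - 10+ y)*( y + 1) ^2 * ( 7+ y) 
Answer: B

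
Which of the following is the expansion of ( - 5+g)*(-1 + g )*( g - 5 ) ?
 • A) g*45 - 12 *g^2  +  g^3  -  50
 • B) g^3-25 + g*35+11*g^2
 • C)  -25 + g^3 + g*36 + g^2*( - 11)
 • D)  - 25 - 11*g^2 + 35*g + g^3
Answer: D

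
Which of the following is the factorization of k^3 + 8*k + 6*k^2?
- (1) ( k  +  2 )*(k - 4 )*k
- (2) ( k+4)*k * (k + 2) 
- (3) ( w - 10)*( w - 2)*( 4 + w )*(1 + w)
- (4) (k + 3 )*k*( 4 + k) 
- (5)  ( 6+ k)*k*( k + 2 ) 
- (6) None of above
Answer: 2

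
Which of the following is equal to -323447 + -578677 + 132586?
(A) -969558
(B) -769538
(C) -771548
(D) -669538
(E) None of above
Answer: B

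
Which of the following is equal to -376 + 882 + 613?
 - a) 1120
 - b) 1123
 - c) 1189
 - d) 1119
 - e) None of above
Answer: d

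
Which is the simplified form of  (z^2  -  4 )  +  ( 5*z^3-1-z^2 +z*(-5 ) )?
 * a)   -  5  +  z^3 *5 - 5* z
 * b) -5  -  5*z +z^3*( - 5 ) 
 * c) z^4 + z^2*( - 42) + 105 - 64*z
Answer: a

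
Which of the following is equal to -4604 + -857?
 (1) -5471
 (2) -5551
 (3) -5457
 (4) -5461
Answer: 4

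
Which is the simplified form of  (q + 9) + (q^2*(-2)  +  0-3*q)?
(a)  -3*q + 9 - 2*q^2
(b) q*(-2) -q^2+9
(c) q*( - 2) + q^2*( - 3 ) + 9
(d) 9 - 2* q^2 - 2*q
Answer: d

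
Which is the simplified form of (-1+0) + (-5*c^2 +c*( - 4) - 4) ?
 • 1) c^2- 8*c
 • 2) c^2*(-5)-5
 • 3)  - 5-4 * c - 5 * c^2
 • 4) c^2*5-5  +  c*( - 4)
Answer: 3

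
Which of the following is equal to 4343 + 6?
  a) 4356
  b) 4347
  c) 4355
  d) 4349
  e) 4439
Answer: d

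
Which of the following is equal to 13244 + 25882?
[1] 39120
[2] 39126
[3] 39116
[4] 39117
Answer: 2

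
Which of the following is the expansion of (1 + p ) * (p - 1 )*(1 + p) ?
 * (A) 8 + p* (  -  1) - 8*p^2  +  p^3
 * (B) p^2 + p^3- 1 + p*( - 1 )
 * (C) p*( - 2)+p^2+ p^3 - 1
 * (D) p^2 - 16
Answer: B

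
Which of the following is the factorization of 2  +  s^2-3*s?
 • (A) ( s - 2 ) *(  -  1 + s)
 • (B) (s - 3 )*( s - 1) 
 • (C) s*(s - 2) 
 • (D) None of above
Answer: A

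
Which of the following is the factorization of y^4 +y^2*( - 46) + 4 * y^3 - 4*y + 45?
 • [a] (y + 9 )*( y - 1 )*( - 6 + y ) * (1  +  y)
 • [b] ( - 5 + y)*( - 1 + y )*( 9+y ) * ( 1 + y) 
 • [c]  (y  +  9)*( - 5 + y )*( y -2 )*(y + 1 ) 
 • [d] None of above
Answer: b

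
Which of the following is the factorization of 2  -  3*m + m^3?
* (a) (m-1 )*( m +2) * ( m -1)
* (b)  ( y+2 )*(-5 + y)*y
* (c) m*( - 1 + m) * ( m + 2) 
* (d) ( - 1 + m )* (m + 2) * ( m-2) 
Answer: a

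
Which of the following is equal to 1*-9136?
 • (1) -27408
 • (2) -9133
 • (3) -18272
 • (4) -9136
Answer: 4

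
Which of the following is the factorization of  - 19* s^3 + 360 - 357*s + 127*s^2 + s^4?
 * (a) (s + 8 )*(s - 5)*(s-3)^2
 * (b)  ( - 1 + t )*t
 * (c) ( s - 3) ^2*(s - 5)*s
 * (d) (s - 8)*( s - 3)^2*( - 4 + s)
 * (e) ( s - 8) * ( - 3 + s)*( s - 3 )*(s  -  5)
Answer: e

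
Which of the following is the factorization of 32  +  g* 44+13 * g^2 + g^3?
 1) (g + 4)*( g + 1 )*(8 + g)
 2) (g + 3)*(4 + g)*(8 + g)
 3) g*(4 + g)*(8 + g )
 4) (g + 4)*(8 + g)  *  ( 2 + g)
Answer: 1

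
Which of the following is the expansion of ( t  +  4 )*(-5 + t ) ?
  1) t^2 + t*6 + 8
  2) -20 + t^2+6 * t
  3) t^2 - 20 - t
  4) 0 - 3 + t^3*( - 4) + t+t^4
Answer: 3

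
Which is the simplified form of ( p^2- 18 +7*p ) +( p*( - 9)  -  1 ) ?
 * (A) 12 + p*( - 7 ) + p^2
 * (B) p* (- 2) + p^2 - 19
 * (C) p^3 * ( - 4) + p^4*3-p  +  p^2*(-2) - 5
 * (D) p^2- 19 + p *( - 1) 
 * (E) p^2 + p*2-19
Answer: B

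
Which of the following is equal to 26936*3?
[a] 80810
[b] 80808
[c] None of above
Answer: b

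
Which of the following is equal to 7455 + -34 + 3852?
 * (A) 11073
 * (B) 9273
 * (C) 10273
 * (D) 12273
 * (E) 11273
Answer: E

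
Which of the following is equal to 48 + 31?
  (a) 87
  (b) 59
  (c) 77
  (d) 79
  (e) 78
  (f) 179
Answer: d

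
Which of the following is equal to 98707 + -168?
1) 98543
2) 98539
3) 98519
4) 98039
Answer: 2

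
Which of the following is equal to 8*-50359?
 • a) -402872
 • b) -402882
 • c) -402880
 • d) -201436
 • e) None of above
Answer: a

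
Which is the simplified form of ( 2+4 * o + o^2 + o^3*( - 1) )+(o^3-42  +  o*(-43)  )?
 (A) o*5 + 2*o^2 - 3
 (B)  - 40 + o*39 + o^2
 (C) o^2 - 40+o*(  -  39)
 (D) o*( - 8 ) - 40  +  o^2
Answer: C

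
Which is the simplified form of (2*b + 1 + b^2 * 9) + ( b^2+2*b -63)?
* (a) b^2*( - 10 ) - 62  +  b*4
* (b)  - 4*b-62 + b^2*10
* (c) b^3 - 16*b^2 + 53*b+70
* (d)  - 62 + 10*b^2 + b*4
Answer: d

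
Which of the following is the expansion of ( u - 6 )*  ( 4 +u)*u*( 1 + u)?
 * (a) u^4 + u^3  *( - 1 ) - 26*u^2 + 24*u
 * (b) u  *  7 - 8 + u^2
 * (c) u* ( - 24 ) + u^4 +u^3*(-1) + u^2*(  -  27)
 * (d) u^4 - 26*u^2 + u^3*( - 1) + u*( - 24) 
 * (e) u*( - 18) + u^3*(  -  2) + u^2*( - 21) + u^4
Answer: d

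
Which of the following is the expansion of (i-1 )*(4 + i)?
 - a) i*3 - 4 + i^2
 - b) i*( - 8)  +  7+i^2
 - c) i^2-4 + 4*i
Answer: a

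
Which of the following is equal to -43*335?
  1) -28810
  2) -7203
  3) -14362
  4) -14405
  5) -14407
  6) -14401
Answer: 4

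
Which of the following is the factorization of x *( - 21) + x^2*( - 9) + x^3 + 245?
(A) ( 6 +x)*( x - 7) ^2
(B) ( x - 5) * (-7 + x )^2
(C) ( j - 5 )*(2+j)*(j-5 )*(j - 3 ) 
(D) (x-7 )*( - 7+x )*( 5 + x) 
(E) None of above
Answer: D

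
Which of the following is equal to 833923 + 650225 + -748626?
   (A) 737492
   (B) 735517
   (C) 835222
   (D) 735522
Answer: D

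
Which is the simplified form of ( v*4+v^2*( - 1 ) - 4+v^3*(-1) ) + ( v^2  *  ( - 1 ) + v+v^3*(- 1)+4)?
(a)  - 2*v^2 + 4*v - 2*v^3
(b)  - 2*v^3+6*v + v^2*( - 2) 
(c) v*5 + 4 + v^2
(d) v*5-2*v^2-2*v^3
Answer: d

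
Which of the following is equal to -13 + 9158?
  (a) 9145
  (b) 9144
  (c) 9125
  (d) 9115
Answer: a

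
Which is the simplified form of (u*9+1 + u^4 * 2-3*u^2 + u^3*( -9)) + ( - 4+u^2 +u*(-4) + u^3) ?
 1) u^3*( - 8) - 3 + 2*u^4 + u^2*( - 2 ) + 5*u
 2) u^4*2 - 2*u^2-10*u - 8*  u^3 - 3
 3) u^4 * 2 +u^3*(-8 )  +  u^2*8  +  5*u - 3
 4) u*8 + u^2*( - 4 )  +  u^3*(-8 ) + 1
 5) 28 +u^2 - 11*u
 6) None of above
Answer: 1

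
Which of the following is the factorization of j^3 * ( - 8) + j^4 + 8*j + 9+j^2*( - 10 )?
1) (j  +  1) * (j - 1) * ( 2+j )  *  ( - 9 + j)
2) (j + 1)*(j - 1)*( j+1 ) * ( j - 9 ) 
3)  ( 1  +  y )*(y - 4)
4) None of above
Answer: 2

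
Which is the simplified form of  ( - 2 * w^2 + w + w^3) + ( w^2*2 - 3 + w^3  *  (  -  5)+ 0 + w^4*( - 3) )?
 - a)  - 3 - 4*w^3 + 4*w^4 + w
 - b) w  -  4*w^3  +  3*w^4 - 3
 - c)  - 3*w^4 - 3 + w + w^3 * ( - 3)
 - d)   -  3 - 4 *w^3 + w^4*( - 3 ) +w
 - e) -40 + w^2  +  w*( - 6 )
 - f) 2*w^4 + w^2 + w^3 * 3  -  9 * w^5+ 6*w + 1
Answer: d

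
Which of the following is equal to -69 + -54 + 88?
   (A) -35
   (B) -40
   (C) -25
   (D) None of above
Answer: A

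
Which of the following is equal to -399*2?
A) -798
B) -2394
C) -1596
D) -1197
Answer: A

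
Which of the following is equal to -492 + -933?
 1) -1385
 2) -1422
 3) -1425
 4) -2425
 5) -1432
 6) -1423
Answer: 3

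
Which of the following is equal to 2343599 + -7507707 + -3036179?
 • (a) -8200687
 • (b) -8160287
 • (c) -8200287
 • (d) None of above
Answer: c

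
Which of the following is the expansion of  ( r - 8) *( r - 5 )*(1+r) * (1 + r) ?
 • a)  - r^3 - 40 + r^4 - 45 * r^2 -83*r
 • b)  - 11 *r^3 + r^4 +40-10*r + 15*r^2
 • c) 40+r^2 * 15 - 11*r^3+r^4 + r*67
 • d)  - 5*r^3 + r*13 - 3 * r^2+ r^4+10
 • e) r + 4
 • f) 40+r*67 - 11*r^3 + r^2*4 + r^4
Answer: c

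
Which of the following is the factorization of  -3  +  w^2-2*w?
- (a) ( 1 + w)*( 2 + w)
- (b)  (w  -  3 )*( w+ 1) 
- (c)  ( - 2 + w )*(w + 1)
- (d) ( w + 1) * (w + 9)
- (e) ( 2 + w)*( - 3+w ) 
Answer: b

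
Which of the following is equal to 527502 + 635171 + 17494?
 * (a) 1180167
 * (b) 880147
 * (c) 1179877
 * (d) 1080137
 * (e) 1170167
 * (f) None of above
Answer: a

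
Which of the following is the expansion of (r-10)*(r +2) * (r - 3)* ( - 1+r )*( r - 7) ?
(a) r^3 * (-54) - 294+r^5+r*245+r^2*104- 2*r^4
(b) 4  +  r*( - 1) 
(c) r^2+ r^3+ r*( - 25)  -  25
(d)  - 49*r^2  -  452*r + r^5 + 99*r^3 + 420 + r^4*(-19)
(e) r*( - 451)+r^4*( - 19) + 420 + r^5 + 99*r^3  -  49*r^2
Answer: d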